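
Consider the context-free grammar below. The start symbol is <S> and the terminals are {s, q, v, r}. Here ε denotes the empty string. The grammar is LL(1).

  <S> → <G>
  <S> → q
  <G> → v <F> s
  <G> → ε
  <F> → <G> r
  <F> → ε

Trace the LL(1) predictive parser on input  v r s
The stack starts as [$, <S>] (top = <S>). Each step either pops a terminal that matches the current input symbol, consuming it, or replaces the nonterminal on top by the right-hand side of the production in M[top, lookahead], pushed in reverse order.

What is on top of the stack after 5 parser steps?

r

step 1: stack=$ <S>  input=v r s $  — expand <S> → <G>
step 2: stack=$ <G>  input=v r s $  — expand <G> → v <F> s
step 3: stack=$ s <F> v  input=v r s $  — match v
step 4: stack=$ s <F>  input=r s $  — expand <F> → <G> r
step 5: stack=$ s r <G>  input=r s $  — expand <G> → ε
Stack after step 5: $ s r (top = r).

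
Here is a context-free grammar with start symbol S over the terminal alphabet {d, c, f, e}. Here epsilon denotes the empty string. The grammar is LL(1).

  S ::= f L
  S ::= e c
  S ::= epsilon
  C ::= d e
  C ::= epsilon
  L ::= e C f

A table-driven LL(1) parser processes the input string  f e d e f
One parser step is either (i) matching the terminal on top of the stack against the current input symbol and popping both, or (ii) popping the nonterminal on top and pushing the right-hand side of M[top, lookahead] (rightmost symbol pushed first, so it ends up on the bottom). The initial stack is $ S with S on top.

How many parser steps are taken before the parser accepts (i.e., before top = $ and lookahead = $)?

     Stack    Input        Action
  1  $ S      f e d e f $  expand S ::= f L
  2  $ L f    f e d e f $  match f
  3  $ L      e d e f $    expand L ::= e C f
  4  $ f C e  e d e f $    match e
  5  $ f C    d e f $      expand C ::= d e
  6  $ f e d  d e f $      match d
  7  $ f e    e f $        match e
  8  $ f      f $          match f
Accept reached after 8 steps.

8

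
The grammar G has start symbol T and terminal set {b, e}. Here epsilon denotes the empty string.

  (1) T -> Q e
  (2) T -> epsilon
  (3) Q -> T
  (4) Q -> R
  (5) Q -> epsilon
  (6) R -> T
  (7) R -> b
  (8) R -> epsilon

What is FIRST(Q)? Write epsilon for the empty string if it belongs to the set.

FIRST(T) = {epsilon, b, e}  (via Q e)
FIRST(R) = {epsilon, b, e}  (via T)
FIRST(Q) = {epsilon, b, e}  (via T, R)

{epsilon, b, e}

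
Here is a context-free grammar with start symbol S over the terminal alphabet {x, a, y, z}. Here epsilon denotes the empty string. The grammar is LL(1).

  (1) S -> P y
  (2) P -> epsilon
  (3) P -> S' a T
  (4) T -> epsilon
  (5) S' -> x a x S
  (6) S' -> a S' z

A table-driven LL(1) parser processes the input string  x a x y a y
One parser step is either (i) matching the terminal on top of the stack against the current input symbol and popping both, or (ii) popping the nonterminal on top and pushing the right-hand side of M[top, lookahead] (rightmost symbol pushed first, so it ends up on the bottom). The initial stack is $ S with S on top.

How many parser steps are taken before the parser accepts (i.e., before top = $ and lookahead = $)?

12

step 1: stack=$ S  input=x a x y a y $  — expand S -> P y
step 2: stack=$ y P  input=x a x y a y $  — expand P -> S' a T
step 3: stack=$ y T a S'  input=x a x y a y $  — expand S' -> x a x S
step 4: stack=$ y T a S x a x  input=x a x y a y $  — match x
step 5: stack=$ y T a S x a  input=a x y a y $  — match a
step 6: stack=$ y T a S x  input=x y a y $  — match x
step 7: stack=$ y T a S  input=y a y $  — expand S -> P y
step 8: stack=$ y T a y P  input=y a y $  — expand P -> epsilon
step 9: stack=$ y T a y  input=y a y $  — match y
step 10: stack=$ y T a  input=a y $  — match a
step 11: stack=$ y T  input=y $  — expand T -> epsilon
step 12: stack=$ y  input=y $  — match y
Accept reached after 12 steps.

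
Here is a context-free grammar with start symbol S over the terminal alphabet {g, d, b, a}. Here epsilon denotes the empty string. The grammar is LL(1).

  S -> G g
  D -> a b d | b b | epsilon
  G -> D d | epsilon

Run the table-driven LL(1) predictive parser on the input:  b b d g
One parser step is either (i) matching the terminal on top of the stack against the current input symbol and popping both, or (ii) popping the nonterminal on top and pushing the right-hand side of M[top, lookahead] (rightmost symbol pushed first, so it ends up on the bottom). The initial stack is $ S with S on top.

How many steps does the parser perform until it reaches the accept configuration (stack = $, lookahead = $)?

step 1: stack=$ S  input=b b d g $  — expand S -> G g
step 2: stack=$ g G  input=b b d g $  — expand G -> D d
step 3: stack=$ g d D  input=b b d g $  — expand D -> b b
step 4: stack=$ g d b b  input=b b d g $  — match b
step 5: stack=$ g d b  input=b d g $  — match b
step 6: stack=$ g d  input=d g $  — match d
step 7: stack=$ g  input=g $  — match g
Accept reached after 7 steps.

7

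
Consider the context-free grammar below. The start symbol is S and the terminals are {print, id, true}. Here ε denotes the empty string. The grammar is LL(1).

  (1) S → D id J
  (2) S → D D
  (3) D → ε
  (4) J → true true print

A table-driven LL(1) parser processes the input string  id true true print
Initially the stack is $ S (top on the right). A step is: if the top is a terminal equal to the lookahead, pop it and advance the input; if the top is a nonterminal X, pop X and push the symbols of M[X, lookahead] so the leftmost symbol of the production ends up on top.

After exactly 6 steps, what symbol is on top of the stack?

print

     Stack              Input                 Action
  1  $ S                id true true print $  expand S → D id J
  2  $ J id D           id true true print $  expand D → ε
  3  $ J id             id true true print $  match id
  4  $ J                true true print $     expand J → true true print
  5  $ print true true  true true print $     match true
  6  $ print true       true print $          match true
Stack after step 6: $ print (top = print).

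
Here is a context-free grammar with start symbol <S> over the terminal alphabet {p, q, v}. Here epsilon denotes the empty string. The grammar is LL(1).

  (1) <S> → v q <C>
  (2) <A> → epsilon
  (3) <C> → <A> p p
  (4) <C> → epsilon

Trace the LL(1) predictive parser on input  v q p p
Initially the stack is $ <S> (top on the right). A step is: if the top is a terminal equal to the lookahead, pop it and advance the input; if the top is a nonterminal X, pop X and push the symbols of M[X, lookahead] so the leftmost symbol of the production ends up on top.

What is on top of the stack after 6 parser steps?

p

step 1: stack=$ <S>  input=v q p p $  — expand <S> → v q <C>
step 2: stack=$ <C> q v  input=v q p p $  — match v
step 3: stack=$ <C> q  input=q p p $  — match q
step 4: stack=$ <C>  input=p p $  — expand <C> → <A> p p
step 5: stack=$ p p <A>  input=p p $  — expand <A> → epsilon
step 6: stack=$ p p  input=p p $  — match p
Stack after step 6: $ p (top = p).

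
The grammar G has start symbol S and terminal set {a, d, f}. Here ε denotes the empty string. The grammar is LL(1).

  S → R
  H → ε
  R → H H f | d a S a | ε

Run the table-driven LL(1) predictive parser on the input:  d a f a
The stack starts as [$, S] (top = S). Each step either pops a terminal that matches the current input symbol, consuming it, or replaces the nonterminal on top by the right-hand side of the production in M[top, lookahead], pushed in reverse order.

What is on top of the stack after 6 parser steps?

step 1: stack=$ S  input=d a f a $  — expand S → R
step 2: stack=$ R  input=d a f a $  — expand R → d a S a
step 3: stack=$ a S a d  input=d a f a $  — match d
step 4: stack=$ a S a  input=a f a $  — match a
step 5: stack=$ a S  input=f a $  — expand S → R
step 6: stack=$ a R  input=f a $  — expand R → H H f
Stack after step 6: $ a f H H (top = H).

H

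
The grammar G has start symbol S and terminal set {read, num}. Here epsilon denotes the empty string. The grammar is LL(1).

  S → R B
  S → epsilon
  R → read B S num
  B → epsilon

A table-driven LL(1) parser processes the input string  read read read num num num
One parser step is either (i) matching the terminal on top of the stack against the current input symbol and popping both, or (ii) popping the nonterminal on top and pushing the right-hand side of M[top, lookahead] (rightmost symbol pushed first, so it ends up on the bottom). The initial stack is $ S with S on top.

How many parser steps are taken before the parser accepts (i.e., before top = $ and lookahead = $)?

19

      Stack                         Input                         Action
   1  $ S                           read read read num num num $  expand S → R B
   2  $ B R                         read read read num num num $  expand R → read B S num
   3  $ B num S B read              read read read num num num $  match read
   4  $ B num S B                   read read num num num $       expand B → epsilon
   5  $ B num S                     read read num num num $       expand S → R B
   6  $ B num B R                   read read num num num $       expand R → read B S num
   7  $ B num B num S B read        read read num num num $       match read
   8  $ B num B num S B             read num num num $            expand B → epsilon
   9  $ B num B num S               read num num num $            expand S → R B
  10  $ B num B num B R             read num num num $            expand R → read B S num
  11  $ B num B num B num S B read  read num num num $            match read
  12  $ B num B num B num S B       num num num $                 expand B → epsilon
  13  $ B num B num B num S         num num num $                 expand S → epsilon
  14  $ B num B num B num           num num num $                 match num
  15  $ B num B num B               num num $                     expand B → epsilon
  16  $ B num B num                 num num $                     match num
  17  $ B num B                     num $                         expand B → epsilon
  18  $ B num                       num $                         match num
  19  $ B                           $                             expand B → epsilon
Accept reached after 19 steps.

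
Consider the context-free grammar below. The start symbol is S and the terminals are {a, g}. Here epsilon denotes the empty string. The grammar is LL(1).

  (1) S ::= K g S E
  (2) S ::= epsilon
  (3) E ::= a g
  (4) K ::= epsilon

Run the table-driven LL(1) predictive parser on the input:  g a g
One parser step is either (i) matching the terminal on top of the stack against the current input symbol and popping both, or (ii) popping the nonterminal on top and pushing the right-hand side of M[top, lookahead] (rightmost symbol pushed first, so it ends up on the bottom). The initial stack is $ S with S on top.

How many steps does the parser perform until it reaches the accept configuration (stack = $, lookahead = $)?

     Stack      Input    Action
  1  $ S        g a g $  expand S ::= K g S E
  2  $ E S g K  g a g $  expand K ::= epsilon
  3  $ E S g    g a g $  match g
  4  $ E S      a g $    expand S ::= epsilon
  5  $ E        a g $    expand E ::= a g
  6  $ g a      a g $    match a
  7  $ g        g $      match g
Accept reached after 7 steps.

7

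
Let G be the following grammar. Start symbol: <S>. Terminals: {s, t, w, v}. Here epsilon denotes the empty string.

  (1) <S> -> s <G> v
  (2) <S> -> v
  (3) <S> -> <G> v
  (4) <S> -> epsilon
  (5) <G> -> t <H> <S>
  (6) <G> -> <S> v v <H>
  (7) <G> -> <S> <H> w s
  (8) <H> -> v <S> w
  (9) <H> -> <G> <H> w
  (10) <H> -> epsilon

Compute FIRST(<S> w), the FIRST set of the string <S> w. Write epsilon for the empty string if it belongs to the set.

FIRST(<S>) = {epsilon, s, t, v, w}  (via <G> v)
FIRST(<G>) = {s, t, v, w}  (via <S> v v <H>, <S> <H> w s)
FIRST(<H>) = {epsilon, s, t, v, w}  (via <G> <H> w)
FIRST(<S> w): take FIRST of each symbol in turn, carrying on past any symbol whose FIRST contains epsilon; result {s, t, v, w}.

{s, t, v, w}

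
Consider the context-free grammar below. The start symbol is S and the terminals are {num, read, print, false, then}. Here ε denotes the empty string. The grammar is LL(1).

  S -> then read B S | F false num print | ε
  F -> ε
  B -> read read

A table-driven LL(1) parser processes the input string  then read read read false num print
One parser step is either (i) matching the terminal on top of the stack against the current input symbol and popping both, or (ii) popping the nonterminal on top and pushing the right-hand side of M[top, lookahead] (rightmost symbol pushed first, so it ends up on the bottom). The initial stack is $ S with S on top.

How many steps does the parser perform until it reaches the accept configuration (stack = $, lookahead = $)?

11

      Stack                Input                                  Action
   1  $ S                  then read read read false num print $  expand S -> then read B S
   2  $ S B read then      then read read read false num print $  match then
   3  $ S B read           read read read false num print $       match read
   4  $ S B                read read false num print $            expand B -> read read
   5  $ S read read        read read false num print $            match read
   6  $ S read             read false num print $                 match read
   7  $ S                  false num print $                      expand S -> F false num print
   8  $ print num false F  false num print $                      expand F -> ε
   9  $ print num false    false num print $                      match false
  10  $ print num          num print $                            match num
  11  $ print              print $                                match print
Accept reached after 11 steps.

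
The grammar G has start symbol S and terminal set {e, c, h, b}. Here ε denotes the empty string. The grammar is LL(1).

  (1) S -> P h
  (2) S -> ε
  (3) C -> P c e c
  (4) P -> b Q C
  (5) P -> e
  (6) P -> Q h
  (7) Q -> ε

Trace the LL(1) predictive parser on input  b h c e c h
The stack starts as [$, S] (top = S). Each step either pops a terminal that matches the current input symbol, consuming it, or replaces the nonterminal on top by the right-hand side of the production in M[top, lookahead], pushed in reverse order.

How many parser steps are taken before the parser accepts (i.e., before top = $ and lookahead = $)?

      Stack          Input          Action
   1  $ S            b h c e c h $  expand S -> P h
   2  $ h P          b h c e c h $  expand P -> b Q C
   3  $ h C Q b      b h c e c h $  match b
   4  $ h C Q        h c e c h $    expand Q -> ε
   5  $ h C          h c e c h $    expand C -> P c e c
   6  $ h c e c P    h c e c h $    expand P -> Q h
   7  $ h c e c h Q  h c e c h $    expand Q -> ε
   8  $ h c e c h    h c e c h $    match h
   9  $ h c e c      c e c h $      match c
  10  $ h c e        e c h $        match e
  11  $ h c          c h $          match c
  12  $ h            h $            match h
Accept reached after 12 steps.

12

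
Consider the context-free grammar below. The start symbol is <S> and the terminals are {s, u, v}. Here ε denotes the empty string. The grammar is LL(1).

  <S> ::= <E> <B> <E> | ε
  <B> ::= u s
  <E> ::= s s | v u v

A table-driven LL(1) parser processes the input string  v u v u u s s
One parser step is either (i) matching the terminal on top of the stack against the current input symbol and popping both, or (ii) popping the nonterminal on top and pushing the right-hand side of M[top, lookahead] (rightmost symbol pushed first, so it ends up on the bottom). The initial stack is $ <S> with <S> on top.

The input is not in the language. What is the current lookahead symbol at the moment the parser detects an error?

u

step 1: stack=$ <S>  input=v u v u u s s $  — expand <S> ::= <E> <B> <E>
step 2: stack=$ <E> <B> <E>  input=v u v u u s s $  — expand <E> ::= v u v
step 3: stack=$ <E> <B> v u v  input=v u v u u s s $  — match v
step 4: stack=$ <E> <B> v u  input=u v u u s s $  — match u
step 5: stack=$ <E> <B> v  input=v u u s s $  — match v
step 6: stack=$ <E> <B>  input=u u s s $  — expand <B> ::= u s
step 7: stack=$ <E> s u  input=u u s s $  — match u
step 8: stack=$ <E> s  input=u s s $  — error: top is terminal s but lookahead is u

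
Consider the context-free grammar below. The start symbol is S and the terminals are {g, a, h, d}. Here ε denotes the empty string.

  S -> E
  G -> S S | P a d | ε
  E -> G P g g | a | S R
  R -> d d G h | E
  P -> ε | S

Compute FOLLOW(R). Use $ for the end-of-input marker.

{$, a, d, g, h}

FIRST(S) = {a, g}  (via E)
FIRST(P) = {ε, a, g}  (via S)
FIRST(G) = {ε, a, g}  (via S S, P a d)
FIRST(E) = {a, g}  (via G P g g, S R)
FIRST(R) = {a, d, g}  (via E)
FOLLOW(S) includes $ since S is the start symbol.
FOLLOW(G): in E->G P g g, G is followed by P g g with FIRST {a, g}; in R->d d G h, G is followed by h with FIRST {h}. Thus FOLLOW(G) = {a, g, h}.
FOLLOW(P): in G->P a d, P is followed by a d with FIRST {a}; in E->G P g g, P is followed by g g with FIRST {g}. Thus FOLLOW(P) = {a, g}.
FOLLOW(S): in G->S S (occurrence 1), S is followed by S with FIRST {a, g}; in G->S S (occurrence 2), the suffix after S is empty, so FOLLOW(S) ⊇ FOLLOW(G) = {a, g, h}; in E->S R, S is followed by R with FIRST {a, d, g}; in P->S, the suffix after S is empty, so FOLLOW(S) ⊇ FOLLOW(P) = {a, g}. Thus FOLLOW(S) = {$, a, d, g, h}.
FOLLOW(E): in S->E, the suffix after E is empty, so FOLLOW(E) ⊇ FOLLOW(S) = {$, a, d, g, h}; in R->E, the suffix after E is empty, so FOLLOW(E) ⊇ FOLLOW(R) = {$, a, d, g, h}. Thus FOLLOW(E) = {$, a, d, g, h}.
FOLLOW(R): in E->S R, the suffix after R is empty, so FOLLOW(R) ⊇ FOLLOW(E) = {$, a, d, g, h}. Thus FOLLOW(R) = {$, a, d, g, h}.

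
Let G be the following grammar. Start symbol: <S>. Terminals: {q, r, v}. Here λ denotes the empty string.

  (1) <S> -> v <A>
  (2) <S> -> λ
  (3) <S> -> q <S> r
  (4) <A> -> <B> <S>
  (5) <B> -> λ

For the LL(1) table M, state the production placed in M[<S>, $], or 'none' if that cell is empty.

FIRST(<S>): from <S>->v <A> we get {v}; from <S>->λ we get {λ}; from <S>->q <S> r we get {q}. So FIRST(<S>) = {λ, q, v}.
FIRST(<B>): from <B>->λ we get {λ}. So FIRST(<B>) = {λ}.
FIRST(<A>): from <A>-><B> <S> we get {λ, q, v}. So FIRST(<A>) = {λ, q, v}.
FOLLOW(<S>) includes $ since <S> is the start symbol.
FOLLOW(<S>): in <S>->q <S> r, <S> is followed by r with FIRST {r}; in <A>-><B> <S>, the suffix after <S> is empty, so FOLLOW(<S>) ⊇ FOLLOW(<A>) = {$, r}. Thus FOLLOW(<S>) = {$, r}.
FOLLOW(<A>): in <S>->v <A>, the suffix after <A> is empty, so FOLLOW(<A>) ⊇ FOLLOW(<S>) = {$, r}. Thus FOLLOW(<A>) = {$, r}.
For <S> -> v <A>: FIRST(v <A>) = {v}, so it goes in M[<S>, t] for t ∈ {v}.
For <S> -> λ: FIRST(λ) = {λ}, so it goes in M[<S>, t] for t ∈ {}; since λ ∈ FIRST, also for every t ∈ FOLLOW(<S>) = {$, r}.
For <S> -> q <S> r: FIRST(q <S> r) = {q}, so it goes in M[<S>, t] for t ∈ {q}.

<S> -> λ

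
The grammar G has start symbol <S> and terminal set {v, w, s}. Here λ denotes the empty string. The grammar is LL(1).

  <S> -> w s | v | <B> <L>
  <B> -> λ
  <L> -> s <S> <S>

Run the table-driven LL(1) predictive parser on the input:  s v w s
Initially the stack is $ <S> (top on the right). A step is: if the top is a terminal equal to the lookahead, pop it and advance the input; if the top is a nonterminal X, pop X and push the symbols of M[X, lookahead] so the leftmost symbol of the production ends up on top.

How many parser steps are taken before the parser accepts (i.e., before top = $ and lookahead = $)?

step 1: stack=$ <S>  input=s v w s $  — expand <S> -> <B> <L>
step 2: stack=$ <L> <B>  input=s v w s $  — expand <B> -> λ
step 3: stack=$ <L>  input=s v w s $  — expand <L> -> s <S> <S>
step 4: stack=$ <S> <S> s  input=s v w s $  — match s
step 5: stack=$ <S> <S>  input=v w s $  — expand <S> -> v
step 6: stack=$ <S> v  input=v w s $  — match v
step 7: stack=$ <S>  input=w s $  — expand <S> -> w s
step 8: stack=$ s w  input=w s $  — match w
step 9: stack=$ s  input=s $  — match s
Accept reached after 9 steps.

9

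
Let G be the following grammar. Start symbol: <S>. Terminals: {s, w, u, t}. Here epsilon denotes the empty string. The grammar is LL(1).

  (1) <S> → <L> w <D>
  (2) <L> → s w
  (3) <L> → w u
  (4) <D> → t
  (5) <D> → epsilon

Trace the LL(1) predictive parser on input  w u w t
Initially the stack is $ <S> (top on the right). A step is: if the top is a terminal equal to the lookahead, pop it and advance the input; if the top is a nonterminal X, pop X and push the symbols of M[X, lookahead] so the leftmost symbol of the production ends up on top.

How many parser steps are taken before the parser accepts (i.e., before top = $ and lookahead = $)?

     Stack        Input      Action
  1  $ <S>        w u w t $  expand <S> → <L> w <D>
  2  $ <D> w <L>  w u w t $  expand <L> → w u
  3  $ <D> w u w  w u w t $  match w
  4  $ <D> w u    u w t $    match u
  5  $ <D> w      w t $      match w
  6  $ <D>        t $        expand <D> → t
  7  $ t          t $        match t
Accept reached after 7 steps.

7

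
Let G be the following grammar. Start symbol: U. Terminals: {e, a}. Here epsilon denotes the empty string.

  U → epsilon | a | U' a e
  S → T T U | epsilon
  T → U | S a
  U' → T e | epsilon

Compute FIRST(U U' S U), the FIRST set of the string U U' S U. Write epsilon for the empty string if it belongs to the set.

FIRST(U): from U→epsilon we get {epsilon}; from U→a we get {a}; from U→U' a e we get {a, e}. So FIRST(U) = {epsilon, a, e}.
FIRST(S): from S→T T U we get {epsilon, a, e}; from S→epsilon we get {epsilon}. So FIRST(S) = {epsilon, a, e}.
FIRST(T): from T→U we get {epsilon, a, e}; from T→S a we get {a, e}. So FIRST(T) = {epsilon, a, e}.
FIRST(U'): from U'→T e we get {a, e}; from U'→epsilon we get {epsilon}. So FIRST(U') = {epsilon, a, e}.
FIRST(U U' S U): take FIRST of each symbol in turn, carrying on past any symbol whose FIRST contains epsilon; result {epsilon, a, e}.

{epsilon, a, e}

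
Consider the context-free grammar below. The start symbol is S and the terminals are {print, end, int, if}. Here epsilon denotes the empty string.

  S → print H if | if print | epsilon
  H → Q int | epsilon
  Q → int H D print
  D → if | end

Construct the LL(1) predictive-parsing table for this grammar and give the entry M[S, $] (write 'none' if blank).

S → epsilon

FIRST(S) = {epsilon, if, print}
FIRST(Q) = {int}
FIRST(D) = {end, if}
FIRST(H) = {epsilon, int}  (via Q int)
FOLLOW(S) includes $ since S is the start symbol.
FOLLOW(S): S appears on no right-hand side. Thus FOLLOW(S) = {$}.
For S → print H if: FIRST(print H if) = {print}, so it goes in M[S, t] for t ∈ {print}.
For S → if print: FIRST(if print) = {if}, so it goes in M[S, t] for t ∈ {if}.
For S → epsilon: FIRST(epsilon) = {epsilon}, so it goes in M[S, t] for t ∈ {}; since epsilon ∈ FIRST, also for every t ∈ FOLLOW(S) = {$}.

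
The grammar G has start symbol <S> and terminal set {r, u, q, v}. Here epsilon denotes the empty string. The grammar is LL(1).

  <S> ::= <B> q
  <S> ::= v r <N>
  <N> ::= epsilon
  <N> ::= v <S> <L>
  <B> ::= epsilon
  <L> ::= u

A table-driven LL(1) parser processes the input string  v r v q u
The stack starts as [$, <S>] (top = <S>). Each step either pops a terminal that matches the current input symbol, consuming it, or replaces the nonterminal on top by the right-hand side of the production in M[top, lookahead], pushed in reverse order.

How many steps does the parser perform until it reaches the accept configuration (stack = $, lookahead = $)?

10

      Stack        Input        Action
   1  $ <S>        v r v q u $  expand <S> ::= v r <N>
   2  $ <N> r v    v r v q u $  match v
   3  $ <N> r      r v q u $    match r
   4  $ <N>        v q u $      expand <N> ::= v <S> <L>
   5  $ <L> <S> v  v q u $      match v
   6  $ <L> <S>    q u $        expand <S> ::= <B> q
   7  $ <L> q <B>  q u $        expand <B> ::= epsilon
   8  $ <L> q      q u $        match q
   9  $ <L>        u $          expand <L> ::= u
  10  $ u          u $          match u
Accept reached after 10 steps.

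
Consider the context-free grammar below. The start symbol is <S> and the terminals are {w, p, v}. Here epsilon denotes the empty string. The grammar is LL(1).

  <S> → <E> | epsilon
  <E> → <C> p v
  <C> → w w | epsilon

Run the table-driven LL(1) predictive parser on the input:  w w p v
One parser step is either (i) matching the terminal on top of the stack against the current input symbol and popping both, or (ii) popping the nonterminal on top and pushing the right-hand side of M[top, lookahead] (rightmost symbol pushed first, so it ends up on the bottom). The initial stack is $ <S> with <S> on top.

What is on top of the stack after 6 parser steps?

     Stack      Input      Action
  1  $ <S>      w w p v $  expand <S> → <E>
  2  $ <E>      w w p v $  expand <E> → <C> p v
  3  $ v p <C>  w w p v $  expand <C> → w w
  4  $ v p w w  w w p v $  match w
  5  $ v p w    w p v $    match w
  6  $ v p      p v $      match p
Stack after step 6: $ v (top = v).

v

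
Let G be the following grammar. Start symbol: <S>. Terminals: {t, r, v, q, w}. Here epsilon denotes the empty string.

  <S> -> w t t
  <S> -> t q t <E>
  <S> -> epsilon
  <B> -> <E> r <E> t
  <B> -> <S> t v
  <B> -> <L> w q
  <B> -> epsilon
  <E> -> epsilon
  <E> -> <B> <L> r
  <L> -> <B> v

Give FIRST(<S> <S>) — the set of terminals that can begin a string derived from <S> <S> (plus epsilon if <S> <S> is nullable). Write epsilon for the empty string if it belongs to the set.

{epsilon, t, w}

FIRST(<S>) = {epsilon, t, w}
FIRST(<B>) = {epsilon, r, t, v, w}  (via <E> r <E> t, <S> t v, <L> w q)
FIRST(<L>) = {r, t, v, w}  (via <B> v)
FIRST(<E>) = {epsilon, r, t, v, w}  (via <B> <L> r)
FIRST(<S> <S>): take FIRST of each symbol in turn, carrying on past any symbol whose FIRST contains epsilon; result {epsilon, t, w}.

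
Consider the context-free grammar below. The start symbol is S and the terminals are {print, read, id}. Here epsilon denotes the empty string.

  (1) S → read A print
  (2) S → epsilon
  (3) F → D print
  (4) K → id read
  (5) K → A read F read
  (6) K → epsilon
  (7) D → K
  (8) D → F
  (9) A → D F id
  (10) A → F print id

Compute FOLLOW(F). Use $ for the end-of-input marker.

FIRST(S) = {epsilon, read}
FIRST(F) = {id, print}  (via D print)
FIRST(K) = {epsilon, id, print}  (via A read F read)
FIRST(D) = {epsilon, id, print}  (via K, F)
FIRST(A) = {id, print}  (via D F id, F print id)
FOLLOW(S) includes $ since S is the start symbol.
FOLLOW(S): S appears on no right-hand side. Thus FOLLOW(S) = {$}.
FOLLOW(D): in F→D print, D is followed by print with FIRST {print}; in A→D F id, D is followed by F id with FIRST {id, print}. Thus FOLLOW(D) = {id, print}.
FOLLOW(F): in K→A read F read, F is followed by read with FIRST {read}; in D→F, the suffix after F is empty, so FOLLOW(F) ⊇ FOLLOW(D) = {id, print}; in A→D F id, F is followed by id with FIRST {id}; in A→F print id, F is followed by print id with FIRST {print}. Thus FOLLOW(F) = {id, print, read}.
FOLLOW(K): in D→K, the suffix after K is empty, so FOLLOW(K) ⊇ FOLLOW(D) = {id, print}. Thus FOLLOW(K) = {id, print}.
FOLLOW(A): in S→read A print, A is followed by print with FIRST {print}; in K→A read F read, A is followed by read F read with FIRST {read}. Thus FOLLOW(A) = {print, read}.

{id, print, read}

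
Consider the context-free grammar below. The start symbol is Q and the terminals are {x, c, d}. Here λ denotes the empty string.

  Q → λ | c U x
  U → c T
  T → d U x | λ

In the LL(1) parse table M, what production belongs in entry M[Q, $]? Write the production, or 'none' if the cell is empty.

FIRST(Q): from Q→λ we get {λ}; from Q→c U x we get {c}. So FIRST(Q) = {λ, c}.
FIRST(U): from U→c T we get {c}. So FIRST(U) = {c}.
FIRST(T): from T→d U x we get {d}; from T→λ we get {λ}. So FIRST(T) = {λ, d}.
FOLLOW(Q) includes $ since Q is the start symbol.
FOLLOW(Q): Q appears on no right-hand side. Thus FOLLOW(Q) = {$}.
For Q → λ: FIRST(λ) = {λ}, so it goes in M[Q, t] for t ∈ {}; since λ ∈ FIRST, also for every t ∈ FOLLOW(Q) = {$}.
For Q → c U x: FIRST(c U x) = {c}, so it goes in M[Q, t] for t ∈ {c}.

Q → λ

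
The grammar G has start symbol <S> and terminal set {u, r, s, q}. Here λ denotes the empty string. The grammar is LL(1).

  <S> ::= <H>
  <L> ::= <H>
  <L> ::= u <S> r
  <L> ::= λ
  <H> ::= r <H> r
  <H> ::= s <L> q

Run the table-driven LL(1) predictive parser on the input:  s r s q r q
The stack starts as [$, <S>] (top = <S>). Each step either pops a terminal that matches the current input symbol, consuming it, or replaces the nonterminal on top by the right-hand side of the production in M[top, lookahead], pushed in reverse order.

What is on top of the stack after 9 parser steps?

q

     Stack          Input          Action
  1  $ <S>          s r s q r q $  expand <S> ::= <H>
  2  $ <H>          s r s q r q $  expand <H> ::= s <L> q
  3  $ q <L> s      s r s q r q $  match s
  4  $ q <L>        r s q r q $    expand <L> ::= <H>
  5  $ q <H>        r s q r q $    expand <H> ::= r <H> r
  6  $ q r <H> r    r s q r q $    match r
  7  $ q r <H>      s q r q $      expand <H> ::= s <L> q
  8  $ q r q <L> s  s q r q $      match s
  9  $ q r q <L>    q r q $        expand <L> ::= λ
Stack after step 9: $ q r q (top = q).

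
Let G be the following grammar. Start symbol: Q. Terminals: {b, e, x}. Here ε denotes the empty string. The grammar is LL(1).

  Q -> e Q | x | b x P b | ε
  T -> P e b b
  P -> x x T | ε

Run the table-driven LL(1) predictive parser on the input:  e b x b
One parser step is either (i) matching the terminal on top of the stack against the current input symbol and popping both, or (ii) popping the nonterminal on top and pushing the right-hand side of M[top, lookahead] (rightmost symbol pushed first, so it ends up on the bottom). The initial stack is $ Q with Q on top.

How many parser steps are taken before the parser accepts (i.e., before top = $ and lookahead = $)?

step 1: stack=$ Q  input=e b x b $  — expand Q -> e Q
step 2: stack=$ Q e  input=e b x b $  — match e
step 3: stack=$ Q  input=b x b $  — expand Q -> b x P b
step 4: stack=$ b P x b  input=b x b $  — match b
step 5: stack=$ b P x  input=x b $  — match x
step 6: stack=$ b P  input=b $  — expand P -> ε
step 7: stack=$ b  input=b $  — match b
Accept reached after 7 steps.

7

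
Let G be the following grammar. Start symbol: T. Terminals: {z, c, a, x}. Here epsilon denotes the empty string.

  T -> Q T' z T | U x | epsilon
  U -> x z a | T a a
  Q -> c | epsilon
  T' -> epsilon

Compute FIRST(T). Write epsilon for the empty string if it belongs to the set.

FIRST(Q) = {epsilon, c}
FIRST(T') = {epsilon}
FIRST(T) = {epsilon, a, c, x, z}  (via Q T' z T, U x)
FIRST(U) = {a, c, x, z}  (via T a a)

{epsilon, a, c, x, z}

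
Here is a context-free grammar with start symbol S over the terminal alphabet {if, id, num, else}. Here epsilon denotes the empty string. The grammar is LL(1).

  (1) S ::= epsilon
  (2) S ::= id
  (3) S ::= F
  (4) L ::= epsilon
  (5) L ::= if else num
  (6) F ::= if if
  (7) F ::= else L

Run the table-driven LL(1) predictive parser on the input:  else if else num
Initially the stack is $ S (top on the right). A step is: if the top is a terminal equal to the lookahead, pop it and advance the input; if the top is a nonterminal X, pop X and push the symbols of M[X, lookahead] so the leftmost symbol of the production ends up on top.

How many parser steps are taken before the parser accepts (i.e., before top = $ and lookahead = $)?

step 1: stack=$ S  input=else if else num $  — expand S ::= F
step 2: stack=$ F  input=else if else num $  — expand F ::= else L
step 3: stack=$ L else  input=else if else num $  — match else
step 4: stack=$ L  input=if else num $  — expand L ::= if else num
step 5: stack=$ num else if  input=if else num $  — match if
step 6: stack=$ num else  input=else num $  — match else
step 7: stack=$ num  input=num $  — match num
Accept reached after 7 steps.

7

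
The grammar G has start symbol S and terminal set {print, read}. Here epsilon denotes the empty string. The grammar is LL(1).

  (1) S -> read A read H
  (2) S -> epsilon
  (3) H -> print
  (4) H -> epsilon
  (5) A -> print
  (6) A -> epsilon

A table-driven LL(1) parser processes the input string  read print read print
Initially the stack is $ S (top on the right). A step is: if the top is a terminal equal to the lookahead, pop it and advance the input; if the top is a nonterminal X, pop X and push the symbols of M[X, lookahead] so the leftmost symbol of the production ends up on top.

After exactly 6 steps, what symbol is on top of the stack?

print

step 1: stack=$ S  input=read print read print $  — expand S -> read A read H
step 2: stack=$ H read A read  input=read print read print $  — match read
step 3: stack=$ H read A  input=print read print $  — expand A -> print
step 4: stack=$ H read print  input=print read print $  — match print
step 5: stack=$ H read  input=read print $  — match read
step 6: stack=$ H  input=print $  — expand H -> print
Stack after step 6: $ print (top = print).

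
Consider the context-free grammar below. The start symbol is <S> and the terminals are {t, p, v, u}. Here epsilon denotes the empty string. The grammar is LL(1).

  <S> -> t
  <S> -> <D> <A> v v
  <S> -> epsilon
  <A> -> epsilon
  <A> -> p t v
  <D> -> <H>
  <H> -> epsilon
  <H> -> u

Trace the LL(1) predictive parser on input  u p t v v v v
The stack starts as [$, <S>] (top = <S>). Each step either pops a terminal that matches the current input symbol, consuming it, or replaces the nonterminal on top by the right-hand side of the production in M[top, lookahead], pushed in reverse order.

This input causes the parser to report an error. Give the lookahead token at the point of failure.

v

      Stack          Input            Action
   1  $ <S>          u p t v v v v $  expand <S> -> <D> <A> v v
   2  $ v v <A> <D>  u p t v v v v $  expand <D> -> <H>
   3  $ v v <A> <H>  u p t v v v v $  expand <H> -> u
   4  $ v v <A> u    u p t v v v v $  match u
   5  $ v v <A>      p t v v v v $    expand <A> -> p t v
   6  $ v v v t p    p t v v v v $    match p
   7  $ v v v t      t v v v v $      match t
   8  $ v v v        v v v v $        match v
   9  $ v v          v v v $          match v
  10  $ v            v v $            match v
  11  $              v $              error: stack empty but input remains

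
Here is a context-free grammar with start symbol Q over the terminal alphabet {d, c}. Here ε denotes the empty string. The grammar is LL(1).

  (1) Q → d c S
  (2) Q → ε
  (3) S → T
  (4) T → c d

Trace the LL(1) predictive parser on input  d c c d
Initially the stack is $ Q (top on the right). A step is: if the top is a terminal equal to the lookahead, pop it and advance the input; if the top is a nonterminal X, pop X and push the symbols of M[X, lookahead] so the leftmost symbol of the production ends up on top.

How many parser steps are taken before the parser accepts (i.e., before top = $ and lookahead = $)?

7

     Stack    Input      Action
  1  $ Q      d c c d $  expand Q → d c S
  2  $ S c d  d c c d $  match d
  3  $ S c    c c d $    match c
  4  $ S      c d $      expand S → T
  5  $ T      c d $      expand T → c d
  6  $ d c    c d $      match c
  7  $ d      d $        match d
Accept reached after 7 steps.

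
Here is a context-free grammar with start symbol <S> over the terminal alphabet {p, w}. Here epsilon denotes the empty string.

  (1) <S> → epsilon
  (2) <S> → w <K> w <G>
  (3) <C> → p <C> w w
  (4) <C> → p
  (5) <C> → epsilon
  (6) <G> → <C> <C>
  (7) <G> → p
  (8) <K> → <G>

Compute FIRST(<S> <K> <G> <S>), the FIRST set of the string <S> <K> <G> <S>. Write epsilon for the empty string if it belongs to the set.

FIRST(<S>) = {epsilon, w}
FIRST(<C>) = {epsilon, p}
FIRST(<G>) = {epsilon, p}  (via <C> <C>)
FIRST(<K>) = {epsilon, p}  (via <G>)
FIRST(<S> <K> <G> <S>): take FIRST of each symbol in turn, carrying on past any symbol whose FIRST contains epsilon; result {epsilon, p, w}.

{epsilon, p, w}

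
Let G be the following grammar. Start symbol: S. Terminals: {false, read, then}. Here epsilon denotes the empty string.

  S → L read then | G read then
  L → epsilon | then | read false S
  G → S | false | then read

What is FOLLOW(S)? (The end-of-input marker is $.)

FIRST(L): from L→epsilon we get {epsilon}; from L→then we get {then}; from L→read false S we get {read}. So FIRST(L) = {epsilon, read, then}.
FIRST(S): from S→L read then we get {read, then}; from S→G read then we get {false, read, then}. So FIRST(S) = {false, read, then}.
FIRST(G): from G→S we get {false, read, then}; from G→false we get {false}; from G→then read we get {then}. So FIRST(G) = {false, read, then}.
FOLLOW(S) includes $ since S is the start symbol.
FOLLOW(L): in S→L read then, L is followed by read then with FIRST {read}. Thus FOLLOW(L) = {read}.
FOLLOW(G): in S→G read then, G is followed by read then with FIRST {read}. Thus FOLLOW(G) = {read}.
FOLLOW(S): in L→read false S, the suffix after S is empty, so FOLLOW(S) ⊇ FOLLOW(L) = {read}; in G→S, the suffix after S is empty, so FOLLOW(S) ⊇ FOLLOW(G) = {read}. Thus FOLLOW(S) = {$, read}.

{$, read}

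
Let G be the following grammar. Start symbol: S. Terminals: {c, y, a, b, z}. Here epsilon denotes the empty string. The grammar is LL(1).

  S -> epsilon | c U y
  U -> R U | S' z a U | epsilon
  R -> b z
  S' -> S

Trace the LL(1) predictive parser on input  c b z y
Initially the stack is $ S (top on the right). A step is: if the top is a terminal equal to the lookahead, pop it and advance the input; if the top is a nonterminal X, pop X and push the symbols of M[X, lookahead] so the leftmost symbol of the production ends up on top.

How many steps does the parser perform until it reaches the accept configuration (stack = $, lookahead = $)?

     Stack      Input      Action
  1  $ S        c b z y $  expand S -> c U y
  2  $ y U c    c b z y $  match c
  3  $ y U      b z y $    expand U -> R U
  4  $ y U R    b z y $    expand R -> b z
  5  $ y U z b  b z y $    match b
  6  $ y U z    z y $      match z
  7  $ y U      y $        expand U -> epsilon
  8  $ y        y $        match y
Accept reached after 8 steps.

8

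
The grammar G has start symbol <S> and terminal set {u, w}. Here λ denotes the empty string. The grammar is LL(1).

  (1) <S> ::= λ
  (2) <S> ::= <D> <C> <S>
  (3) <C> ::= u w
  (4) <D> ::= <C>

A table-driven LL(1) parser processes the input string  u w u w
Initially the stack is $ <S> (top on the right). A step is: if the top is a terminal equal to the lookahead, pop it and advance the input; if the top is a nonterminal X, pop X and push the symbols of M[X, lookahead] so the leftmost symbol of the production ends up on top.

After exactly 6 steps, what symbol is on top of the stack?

u

     Stack          Input      Action
  1  $ <S>          u w u w $  expand <S> ::= <D> <C> <S>
  2  $ <S> <C> <D>  u w u w $  expand <D> ::= <C>
  3  $ <S> <C> <C>  u w u w $  expand <C> ::= u w
  4  $ <S> <C> w u  u w u w $  match u
  5  $ <S> <C> w    w u w $    match w
  6  $ <S> <C>      u w $      expand <C> ::= u w
Stack after step 6: $ <S> w u (top = u).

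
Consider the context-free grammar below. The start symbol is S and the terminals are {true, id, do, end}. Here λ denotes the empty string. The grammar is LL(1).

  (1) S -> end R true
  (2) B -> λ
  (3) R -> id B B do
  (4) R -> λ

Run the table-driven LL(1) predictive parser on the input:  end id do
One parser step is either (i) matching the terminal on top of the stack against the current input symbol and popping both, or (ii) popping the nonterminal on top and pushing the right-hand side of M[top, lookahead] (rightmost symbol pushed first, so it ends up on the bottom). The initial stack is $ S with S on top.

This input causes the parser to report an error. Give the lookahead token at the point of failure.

$

     Stack             Input        Action
  1  $ S               end id do $  expand S -> end R true
  2  $ true R end      end id do $  match end
  3  $ true R          id do $      expand R -> id B B do
  4  $ true do B B id  id do $      match id
  5  $ true do B B     do $         expand B -> λ
  6  $ true do B       do $         expand B -> λ
  7  $ true do         do $         match do
  8  $ true            $            error: top is terminal true but lookahead is $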